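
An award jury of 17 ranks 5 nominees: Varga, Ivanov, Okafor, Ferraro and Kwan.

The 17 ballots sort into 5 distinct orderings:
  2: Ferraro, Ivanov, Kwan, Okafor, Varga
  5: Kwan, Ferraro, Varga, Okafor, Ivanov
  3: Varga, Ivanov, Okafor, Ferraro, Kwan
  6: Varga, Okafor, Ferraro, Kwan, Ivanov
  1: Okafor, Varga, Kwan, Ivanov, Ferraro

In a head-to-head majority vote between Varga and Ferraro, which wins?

Ballots ranking Varga above Ferraro: 3 + 6 + 1 = 10.
Ballots ranking Ferraro above Varga: 17 − 10 = 7.
Varga wins the head-to-head 10–7.

Varga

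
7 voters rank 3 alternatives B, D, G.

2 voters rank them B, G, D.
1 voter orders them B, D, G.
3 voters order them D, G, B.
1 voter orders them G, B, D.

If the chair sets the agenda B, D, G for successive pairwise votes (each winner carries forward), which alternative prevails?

G

Round 1: B vs D — 4–3, B advances.
Round 2: B vs G — 3–4, G advances.
G survives the agenda.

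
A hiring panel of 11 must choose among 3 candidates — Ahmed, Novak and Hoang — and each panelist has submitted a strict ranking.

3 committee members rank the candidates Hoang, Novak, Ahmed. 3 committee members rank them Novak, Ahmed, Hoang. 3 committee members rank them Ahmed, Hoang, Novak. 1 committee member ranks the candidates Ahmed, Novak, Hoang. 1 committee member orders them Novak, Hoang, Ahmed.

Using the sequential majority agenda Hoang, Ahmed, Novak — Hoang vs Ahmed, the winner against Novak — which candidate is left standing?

Novak

Round 1: Hoang vs Ahmed — 4–7, Ahmed advances.
Round 2: Ahmed vs Novak — 4–7, Novak advances.
The agenda winner is Novak.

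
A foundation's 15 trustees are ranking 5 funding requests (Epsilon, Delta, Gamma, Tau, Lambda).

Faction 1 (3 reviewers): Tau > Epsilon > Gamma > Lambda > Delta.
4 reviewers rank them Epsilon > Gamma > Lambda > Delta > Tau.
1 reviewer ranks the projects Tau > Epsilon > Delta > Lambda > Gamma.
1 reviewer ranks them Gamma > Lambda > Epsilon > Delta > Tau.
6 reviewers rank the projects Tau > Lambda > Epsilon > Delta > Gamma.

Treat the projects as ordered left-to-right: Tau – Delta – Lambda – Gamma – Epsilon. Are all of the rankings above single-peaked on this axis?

no

Axis positions: Tau=1, Delta=2, Lambda=3, Gamma=4, Epsilon=5.
Faction 1: ranking walks positions 1-5-4-3-2; Epsilon is ranked above Delta even though Delta lies between Epsilon and the peak Tau on the axis — preferences dip and rise again. Not single-peaked.
Faction 2 (peak Epsilon at position 5): ranking walks positions 5-4-3-2-1, expanding outward from the peak — single-peaked.
Faction 3: ranking walks positions 1-5-2-3-4; Epsilon is ranked above Delta even though Delta lies between Epsilon and the peak Tau on the axis — preferences dip and rise again. Not single-peaked.
Faction 4 (peak Gamma at position 4): ranking walks positions 4-3-5-2-1, expanding outward from the peak — single-peaked.
Faction 5: ranking walks positions 1-3-5-2-4; Lambda is ranked above Delta even though Delta lies between Lambda and the peak Tau on the axis — preferences dip and rise again. Not single-peaked.
Faction 1 violates single-peakedness, so the profile is not single-peaked on this axis.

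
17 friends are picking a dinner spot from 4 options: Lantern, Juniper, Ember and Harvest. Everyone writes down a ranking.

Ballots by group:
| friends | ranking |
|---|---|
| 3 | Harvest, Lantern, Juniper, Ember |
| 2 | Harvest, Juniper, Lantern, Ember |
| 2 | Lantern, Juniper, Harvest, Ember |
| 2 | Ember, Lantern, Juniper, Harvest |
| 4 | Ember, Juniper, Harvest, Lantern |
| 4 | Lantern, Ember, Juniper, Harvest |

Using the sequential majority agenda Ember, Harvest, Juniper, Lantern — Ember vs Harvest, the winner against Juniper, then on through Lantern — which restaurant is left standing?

Lantern

Round 1: Ember vs Harvest — 10–7, Ember advances.
Round 2: Ember vs Juniper — 10–7, Ember advances.
Round 3: Ember vs Lantern — 6–11, Lantern advances.
Lantern survives the agenda.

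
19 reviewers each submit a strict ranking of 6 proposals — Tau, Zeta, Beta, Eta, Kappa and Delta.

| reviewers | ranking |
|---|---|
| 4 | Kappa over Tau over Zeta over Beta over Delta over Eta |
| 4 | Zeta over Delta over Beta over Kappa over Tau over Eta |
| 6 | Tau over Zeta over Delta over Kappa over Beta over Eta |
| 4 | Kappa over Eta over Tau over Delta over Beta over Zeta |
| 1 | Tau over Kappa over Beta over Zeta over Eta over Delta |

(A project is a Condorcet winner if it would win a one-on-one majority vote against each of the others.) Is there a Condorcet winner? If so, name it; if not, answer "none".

Pairwise majorities:
Tau–Zeta: Tau 15–4.
Tau vs Beta: 4+6+4+1 = 15 for Tau, 4 for Beta — Tau by 15–4.
Tau vs Eta: Tau, 15–4.
Tau–Kappa: Kappa 12–7.
Tau vs Delta: Tau wins 15–4.
Zeta vs Beta: 14 to 5, Zeta.
Zeta vs Eta: 15 to 4, Zeta.
Zeta vs Kappa: 4+6 = 10 for Zeta, 9 for Kappa — Zeta by 10–9.
Zeta–Delta: Zeta 15–4.
Beta vs Eta: Beta is ranked higher on 4+4+6+1 = 15 ballots, Eta on 4. Beta wins 15–4.
Beta vs Kappa: 4 for Beta, 15 for Kappa — Kappa by 15–4.
Beta vs Delta: 5 to 14, Delta.
Eta vs Kappa: Kappa wins 19–0.
Eta–Delta: Delta 14–5.
Kappa–Delta: Delta 10–9.
Every project loses at least once (Tau loses to Kappa; Zeta loses to Tau; Beta loses to Tau; Eta loses to Tau; Kappa loses to Zeta; Delta loses to Tau). The majority relation contains the cycle Tau > Zeta > Kappa > Tau, so there is no Condorcet winner.

none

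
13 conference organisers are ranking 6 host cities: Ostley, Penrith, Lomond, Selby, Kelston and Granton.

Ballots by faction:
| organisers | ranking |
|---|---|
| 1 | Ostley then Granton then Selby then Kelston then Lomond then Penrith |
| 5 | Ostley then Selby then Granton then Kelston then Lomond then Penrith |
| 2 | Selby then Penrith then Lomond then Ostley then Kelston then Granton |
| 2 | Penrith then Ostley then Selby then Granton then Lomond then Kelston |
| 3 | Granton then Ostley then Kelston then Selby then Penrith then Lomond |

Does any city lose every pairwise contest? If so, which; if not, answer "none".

Lomond

Pairwise majorities:
Ostley vs Penrith: Ostley wins 9–4.
Ostley vs Lomond: Ostley is ranked higher on 1+5+2+3 = 11 ballots, Lomond on 2. Ostley wins 11–2.
Ostley–Selby: Ostley 11–2.
Ostley–Kelston: Ostley 13–0.
Ostley vs Granton: Ostley preferred on 1+5+2+2 = 10 ballots; Ostley wins 10–3.
Penrith vs Lomond: 2+2+3 = 7 for Penrith, 6 for Lomond — Penrith by 7–6.
Penrith–Selby: Selby 11–2.
Penrith vs Kelston: Kelston, 9–4.
Penrith vs Granton: Penrith preferred on 2+2 = 4 ballots; Granton wins 9–4.
Lomond vs Selby: Selby, 13–0.
Lomond vs Kelston: Kelston wins 9–4.
Lomond vs Granton: Lomond is ranked higher on 2 ballots, Granton on 11. Granton wins 11–2.
Selby vs Kelston: Selby is ranked higher on 1+5+2+2 = 10 ballots, Kelston on 3. Selby wins 10–3.
Selby–Granton: Selby 9–4.
Kelston vs Granton: Kelston is ranked higher on 2 ballots, Granton on 11. Granton wins 11–2.
Only Lomond has no wins; Lomond is the Condorcet loser.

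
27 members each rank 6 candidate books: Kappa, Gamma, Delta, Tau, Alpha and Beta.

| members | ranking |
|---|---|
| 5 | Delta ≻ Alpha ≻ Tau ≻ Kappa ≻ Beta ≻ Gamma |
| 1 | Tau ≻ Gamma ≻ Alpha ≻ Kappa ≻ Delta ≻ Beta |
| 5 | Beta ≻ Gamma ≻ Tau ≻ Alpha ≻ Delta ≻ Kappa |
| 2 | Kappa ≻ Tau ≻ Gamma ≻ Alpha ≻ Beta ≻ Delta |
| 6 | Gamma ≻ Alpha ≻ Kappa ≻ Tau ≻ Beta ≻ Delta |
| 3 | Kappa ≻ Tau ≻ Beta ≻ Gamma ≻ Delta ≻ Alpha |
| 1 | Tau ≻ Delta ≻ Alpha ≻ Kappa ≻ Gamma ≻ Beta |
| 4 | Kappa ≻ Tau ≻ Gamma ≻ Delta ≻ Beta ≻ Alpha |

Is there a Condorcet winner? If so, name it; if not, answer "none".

Head-to-head results (27 members):
Kappa vs Gamma: Kappa wins 15–12.
Kappa–Delta: Kappa 16–11.
Kappa vs Tau: Kappa, 15–12.
Kappa–Alpha: Alpha 18–9.
Kappa–Beta: Kappa 22–5.
Gamma vs Delta: Gamma, 21–6.
Gamma vs Tau: Tau, 16–11.
Gamma vs Alpha: Gamma, 21–6.
Gamma vs Beta: Gamma wins 14–13.
Delta–Tau: Tau 22–5.
Delta vs Alpha: Alpha wins 14–13.
Delta vs Beta: Beta, 16–11.
Tau vs Alpha: Tau, 16–11.
Tau vs Beta: Tau wins 22–5.
Alpha–Beta: Alpha 15–12.
Each book drops at least one matchup (Kappa loses to Alpha; Gamma loses to Kappa; Delta loses to Kappa; Tau loses to Kappa; Alpha loses to Gamma; Beta loses to Kappa); the cycle Kappa beats Gamma beats Alpha beats Kappa rules out a Condorcet winner.

none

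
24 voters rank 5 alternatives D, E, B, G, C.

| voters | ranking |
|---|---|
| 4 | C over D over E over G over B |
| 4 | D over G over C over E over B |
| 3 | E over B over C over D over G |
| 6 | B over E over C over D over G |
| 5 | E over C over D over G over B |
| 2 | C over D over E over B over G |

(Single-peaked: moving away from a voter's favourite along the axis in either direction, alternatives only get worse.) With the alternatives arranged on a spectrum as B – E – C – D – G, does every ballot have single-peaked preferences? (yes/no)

Axis positions: B=1, E=2, C=3, D=4, G=5.
Group 1 (peak C at position 3): ranking walks positions 3-4-2-5-1, expanding outward from the peak — single-peaked.
Group 2 (peak D at position 4): ranking walks positions 4-5-3-2-1, expanding outward from the peak — single-peaked.
Group 3 (peak E at position 2): ranking walks positions 2-1-3-4-5, expanding outward from the peak — single-peaked.
Group 4 (peak B at position 1): ranking walks positions 1-2-3-4-5, expanding outward from the peak — single-peaked.
Group 5 (peak E at position 2): ranking walks positions 2-3-4-5-1, expanding outward from the peak — single-peaked.
Group 6 (peak C at position 3): ranking walks positions 3-4-2-1-5, expanding outward from the peak — single-peaked.
Every ranking is single-peaked on this axis.

yes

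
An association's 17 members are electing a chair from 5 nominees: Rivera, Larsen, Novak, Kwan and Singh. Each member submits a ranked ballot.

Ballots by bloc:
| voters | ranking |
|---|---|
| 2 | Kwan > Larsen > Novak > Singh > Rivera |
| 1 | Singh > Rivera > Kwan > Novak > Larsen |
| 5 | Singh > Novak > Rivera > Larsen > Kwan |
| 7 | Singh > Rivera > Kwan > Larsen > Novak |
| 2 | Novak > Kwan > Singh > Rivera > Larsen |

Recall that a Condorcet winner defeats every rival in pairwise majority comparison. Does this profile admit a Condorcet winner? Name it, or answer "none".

Singh

Check each pair by majority over 17 ballots:
Rivera vs Larsen: 15 to 2, Rivera.
Rivera vs Novak: Novak wins 9–8.
Rivera vs Kwan: 13 to 4, Rivera.
Rivera vs Singh: Rivera is ranked higher on 0 ballots, Singh on 17. Singh wins 17–0.
Larsen vs Novak: Larsen is ranked higher on 2+7 = 9 ballots, Novak on 8. Larsen wins 9–8.
Larsen vs Kwan: Larsen is ranked higher on 5 ballots, Kwan on 12. Kwan wins 12–5.
Larsen vs Singh: Singh wins 15–2.
Novak vs Kwan: Kwan wins 10–7.
Novak vs Singh: Singh, 13–4.
Kwan–Singh: Singh 13–4.
Singh defeats every rival head-to-head and is the Condorcet winner.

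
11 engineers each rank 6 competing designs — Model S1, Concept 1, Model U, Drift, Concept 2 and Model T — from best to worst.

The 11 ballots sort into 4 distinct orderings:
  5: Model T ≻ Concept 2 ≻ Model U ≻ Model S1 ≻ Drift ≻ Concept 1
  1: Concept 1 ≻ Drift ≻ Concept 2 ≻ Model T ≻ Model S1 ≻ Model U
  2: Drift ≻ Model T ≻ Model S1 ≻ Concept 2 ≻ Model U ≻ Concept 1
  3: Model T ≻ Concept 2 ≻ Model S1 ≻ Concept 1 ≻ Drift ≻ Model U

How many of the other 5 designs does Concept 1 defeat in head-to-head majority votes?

0

Concept 1 against each rival (11 engineers):
Concept 1 vs Model S1: Model S1 wins 10–1.
Concept 1 vs Model U: Model U, 7–4.
Concept 1 vs Drift: Concept 1 preferred on 1+3 = 4 ballots; Drift wins 7–4.
Concept 1–Concept 2: Concept 2 10–1.
Concept 1 vs Model T: Model T wins 10–1.
Concept 1 beats no one; loses to Model S1, Model U, Drift, Concept 2, Model T — 0 pairwise wins.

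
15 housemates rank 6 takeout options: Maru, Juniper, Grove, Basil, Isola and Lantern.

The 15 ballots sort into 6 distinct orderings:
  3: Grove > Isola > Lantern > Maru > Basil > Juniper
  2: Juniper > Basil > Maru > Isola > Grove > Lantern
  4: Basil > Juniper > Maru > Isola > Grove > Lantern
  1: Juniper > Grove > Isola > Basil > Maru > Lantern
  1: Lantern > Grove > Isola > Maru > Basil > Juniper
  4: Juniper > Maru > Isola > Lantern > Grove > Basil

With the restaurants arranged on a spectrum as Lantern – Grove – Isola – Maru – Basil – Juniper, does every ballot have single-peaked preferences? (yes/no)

no

Axis positions: Lantern=1, Grove=2, Isola=3, Maru=4, Basil=5, Juniper=6.
Type 1 (peak Grove at position 2): ranking walks positions 2-3-1-4-5-6, expanding outward from the peak — single-peaked.
Type 2 (peak Juniper at position 6): ranking walks positions 6-5-4-3-2-1, expanding outward from the peak — single-peaked.
Type 3 (peak Basil at position 5): ranking walks positions 5-6-4-3-2-1, expanding outward from the peak — single-peaked.
Type 4: ranking walks positions 6-2-3-5-4-1; Grove is ranked above Basil even though Basil lies between Grove and the peak Juniper on the axis — preferences dip and rise again. Not single-peaked.
Type 5 (peak Lantern at position 1): ranking walks positions 1-2-3-4-5-6, expanding outward from the peak — single-peaked.
Type 6: ranking walks positions 6-4-3-1-2-5; Maru is ranked above Basil even though Basil lies between Maru and the peak Juniper on the axis — preferences dip and rise again. Not single-peaked.
Type 4 violates single-peakedness, so the profile is not single-peaked on this axis.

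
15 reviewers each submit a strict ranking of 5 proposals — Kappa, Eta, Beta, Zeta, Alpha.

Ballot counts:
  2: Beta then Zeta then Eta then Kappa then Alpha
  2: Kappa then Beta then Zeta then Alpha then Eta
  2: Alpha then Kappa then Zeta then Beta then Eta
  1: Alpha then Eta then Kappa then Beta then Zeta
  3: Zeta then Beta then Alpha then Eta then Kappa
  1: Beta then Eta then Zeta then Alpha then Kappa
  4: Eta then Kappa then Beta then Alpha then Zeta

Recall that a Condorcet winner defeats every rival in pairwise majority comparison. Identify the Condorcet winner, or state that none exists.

Head-to-head results (15 reviewers):
Kappa vs Eta: Kappa is ranked higher on 2+2 = 4 ballots, Eta on 11. Eta wins 11–4.
Kappa vs Beta: Kappa is ranked higher on 2+2+1+4 = 9 ballots, Beta on 6. Kappa wins 9–6.
Kappa vs Zeta: 2+2+1+4 = 9 for Kappa, 6 for Zeta — Kappa by 9–6.
Kappa vs Alpha: 8 to 7, Kappa.
Eta vs Beta: 1+4 = 5 for Eta, 10 for Beta — Beta by 10–5.
Eta vs Zeta: Eta is ranked higher on 1+1+4 = 6 ballots, Zeta on 9. Zeta wins 9–6.
Eta vs Alpha: 2+1+4 = 7 for Eta, 8 for Alpha — Alpha by 8–7.
Beta vs Zeta: 10 to 5, Beta.
Beta vs Alpha: Beta is ranked higher on 2+2+3+1+4 = 12 ballots, Alpha on 3. Beta wins 12–3.
Zeta vs Alpha: Zeta preferred on 2+2+3+1 = 8 ballots; Zeta wins 8–7.
Each project drops at least one matchup (Kappa loses to Eta; Eta loses to Beta; Beta loses to Kappa; Zeta loses to Kappa; Alpha loses to Kappa); the cycle Kappa beats Beta beats Eta beats Kappa rules out a Condorcet winner.

none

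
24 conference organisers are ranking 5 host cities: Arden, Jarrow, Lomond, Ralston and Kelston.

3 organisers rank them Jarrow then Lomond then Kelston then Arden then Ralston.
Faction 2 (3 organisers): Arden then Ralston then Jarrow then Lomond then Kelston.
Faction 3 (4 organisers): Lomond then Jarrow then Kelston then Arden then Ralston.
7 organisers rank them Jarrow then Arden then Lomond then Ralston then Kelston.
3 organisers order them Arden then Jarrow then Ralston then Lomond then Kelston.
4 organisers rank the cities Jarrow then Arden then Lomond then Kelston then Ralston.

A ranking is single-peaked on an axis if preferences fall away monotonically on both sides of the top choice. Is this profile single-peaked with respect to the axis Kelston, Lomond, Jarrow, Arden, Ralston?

Axis positions: Kelston=1, Lomond=2, Jarrow=3, Arden=4, Ralston=5.
Faction 1 (peak Jarrow at position 3): ranking walks positions 3-2-1-4-5, expanding outward from the peak — single-peaked.
Faction 2 (peak Arden at position 4): ranking walks positions 4-5-3-2-1, expanding outward from the peak — single-peaked.
Faction 3 (peak Lomond at position 2): ranking walks positions 2-3-1-4-5, expanding outward from the peak — single-peaked.
Faction 4 (peak Jarrow at position 3): ranking walks positions 3-4-2-5-1, expanding outward from the peak — single-peaked.
Faction 5 (peak Arden at position 4): ranking walks positions 4-3-5-2-1, expanding outward from the peak — single-peaked.
Faction 6 (peak Jarrow at position 3): ranking walks positions 3-4-2-1-5, expanding outward from the peak — single-peaked.
Every ranking is single-peaked on this axis.

yes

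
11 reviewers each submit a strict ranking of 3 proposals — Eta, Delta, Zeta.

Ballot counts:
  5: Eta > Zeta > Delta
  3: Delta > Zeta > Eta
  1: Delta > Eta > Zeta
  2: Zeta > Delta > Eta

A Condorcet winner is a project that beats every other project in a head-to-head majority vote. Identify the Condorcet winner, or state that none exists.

Check each pair by majority over 11 ballots:
Eta vs Delta: 5 to 6, Delta.
Eta vs Zeta: 5+1 = 6 for Eta, 5 for Zeta — Eta by 6–5.
Delta vs Zeta: Delta is ranked higher on 3+1 = 4 ballots, Zeta on 7. Zeta wins 7–4.
Each project drops at least one matchup (Eta loses to Delta; Delta loses to Zeta; Zeta loses to Eta); the cycle Eta → Zeta → Delta → Eta rules out a Condorcet winner.

none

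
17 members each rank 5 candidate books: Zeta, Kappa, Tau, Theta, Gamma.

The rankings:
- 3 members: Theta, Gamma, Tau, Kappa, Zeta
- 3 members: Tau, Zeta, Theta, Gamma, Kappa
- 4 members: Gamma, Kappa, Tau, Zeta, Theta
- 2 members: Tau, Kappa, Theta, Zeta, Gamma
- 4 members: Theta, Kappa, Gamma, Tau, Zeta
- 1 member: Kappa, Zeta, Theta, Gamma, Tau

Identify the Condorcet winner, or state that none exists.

Check each pair by majority over 17 ballots:
Zeta–Kappa: Kappa 14–3.
Zeta–Tau: Tau 16–1.
Zeta vs Theta: Theta, 9–8.
Zeta vs Gamma: Gamma wins 11–6.
Kappa vs Tau: Kappa wins 9–8.
Kappa vs Theta: Theta wins 10–7.
Kappa vs Gamma: Gamma, 10–7.
Tau vs Theta: Tau wins 9–8.
Tau–Gamma: Gamma 12–5.
Theta–Gamma: Theta 13–4.
No book is unbeaten: Zeta loses to Kappa; Kappa loses to Theta; Tau loses to Kappa; Theta loses to Tau; Gamma loses to Theta. In particular Kappa → Tau → Theta → Kappa is a majority cycle — no Condorcet winner exists.

none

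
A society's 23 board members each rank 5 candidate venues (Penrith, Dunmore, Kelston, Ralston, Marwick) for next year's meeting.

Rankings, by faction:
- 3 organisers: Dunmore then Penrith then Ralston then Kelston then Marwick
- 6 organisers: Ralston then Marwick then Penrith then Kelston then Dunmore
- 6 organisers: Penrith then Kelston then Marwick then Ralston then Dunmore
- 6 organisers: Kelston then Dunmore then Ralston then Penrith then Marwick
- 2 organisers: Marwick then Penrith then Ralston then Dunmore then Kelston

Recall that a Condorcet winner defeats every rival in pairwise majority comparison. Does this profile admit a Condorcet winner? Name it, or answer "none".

Pairwise majorities:
Penrith vs Dunmore: Penrith is ranked higher on 6+6+2 = 14 ballots, Dunmore on 9. Penrith wins 14–9.
Penrith vs Kelston: Penrith, 17–6.
Penrith vs Ralston: Penrith preferred on 3+6+2 = 11 ballots; Ralston wins 12–11.
Penrith vs Marwick: Penrith, 15–8.
Dunmore vs Kelston: Kelston, 18–5.
Dunmore vs Ralston: 3+6 = 9 for Dunmore, 14 for Ralston — Ralston by 14–9.
Dunmore vs Marwick: 9 to 14, Marwick.
Kelston vs Ralston: Kelston is ranked higher on 6+6 = 12 ballots, Ralston on 11. Kelston wins 12–11.
Kelston vs Marwick: 15 to 8, Kelston.
Ralston vs Marwick: Ralston, 15–8.
Every city loses at least once (Penrith loses to Ralston; Dunmore loses to Penrith; Kelston loses to Penrith; Ralston loses to Kelston; Marwick loses to Penrith). The majority relation contains the cycle Penrith → Kelston → Ralston → Penrith, so there is no Condorcet winner.

none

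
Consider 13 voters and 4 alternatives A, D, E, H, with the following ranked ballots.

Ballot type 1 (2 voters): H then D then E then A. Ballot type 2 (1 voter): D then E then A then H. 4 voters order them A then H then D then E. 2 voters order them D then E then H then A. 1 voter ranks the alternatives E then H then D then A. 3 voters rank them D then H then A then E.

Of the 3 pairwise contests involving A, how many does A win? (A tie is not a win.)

A against each rival (13 voters):
A vs D: A preferred on 4 ballots; D wins 9–4.
A–E: A 7–6.
A vs H: 5 to 8, H.
A beats E; loses to D, H — 1 pairwise win.

1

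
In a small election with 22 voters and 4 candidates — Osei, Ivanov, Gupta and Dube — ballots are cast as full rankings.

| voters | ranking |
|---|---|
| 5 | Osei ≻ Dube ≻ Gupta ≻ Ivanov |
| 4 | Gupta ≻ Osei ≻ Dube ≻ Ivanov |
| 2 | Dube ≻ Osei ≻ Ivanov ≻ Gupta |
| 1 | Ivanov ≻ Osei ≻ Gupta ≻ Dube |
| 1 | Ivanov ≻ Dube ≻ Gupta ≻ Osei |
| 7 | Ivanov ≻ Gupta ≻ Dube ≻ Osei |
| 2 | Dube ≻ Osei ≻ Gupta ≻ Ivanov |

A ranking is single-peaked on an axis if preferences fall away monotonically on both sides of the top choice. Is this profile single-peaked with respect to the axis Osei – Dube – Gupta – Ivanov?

no

Axis positions: Osei=1, Dube=2, Gupta=3, Ivanov=4.
Bloc 1 (peak Osei at position 1): ranking walks positions 1-2-3-4, expanding outward from the peak — single-peaked.
Bloc 2: ranking walks positions 3-1-2-4; Osei is ranked above Dube even though Dube lies between Osei and the peak Gupta on the axis — preferences dip and rise again. Not single-peaked.
Bloc 3: ranking walks positions 2-1-4-3; Ivanov is ranked above Gupta even though Gupta lies between Ivanov and the peak Dube on the axis — preferences dip and rise again. Not single-peaked.
Bloc 4: ranking walks positions 4-1-3-2; Osei is ranked above Gupta even though Gupta lies between Osei and the peak Ivanov on the axis — preferences dip and rise again. Not single-peaked.
Bloc 5: ranking walks positions 4-2-3-1; Dube is ranked above Gupta even though Gupta lies between Dube and the peak Ivanov on the axis — preferences dip and rise again. Not single-peaked.
Bloc 6 (peak Ivanov at position 4): ranking walks positions 4-3-2-1, expanding outward from the peak — single-peaked.
Bloc 7 (peak Dube at position 2): ranking walks positions 2-1-3-4, expanding outward from the peak — single-peaked.
Bloc 2 violates single-peakedness, so the profile is not single-peaked on this axis.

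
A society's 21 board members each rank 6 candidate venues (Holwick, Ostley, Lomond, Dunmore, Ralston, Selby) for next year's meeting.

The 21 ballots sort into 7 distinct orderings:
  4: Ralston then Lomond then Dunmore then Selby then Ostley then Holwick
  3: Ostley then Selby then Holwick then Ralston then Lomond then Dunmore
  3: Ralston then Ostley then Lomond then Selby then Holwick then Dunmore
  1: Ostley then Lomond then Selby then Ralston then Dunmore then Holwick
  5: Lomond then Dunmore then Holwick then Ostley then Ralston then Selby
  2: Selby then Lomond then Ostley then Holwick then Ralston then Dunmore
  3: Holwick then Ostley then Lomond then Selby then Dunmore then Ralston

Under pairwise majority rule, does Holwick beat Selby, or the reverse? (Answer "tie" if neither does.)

Selby

Ballots ranking Holwick above Selby: 5 + 3 = 8.
Ballots ranking Selby above Holwick: 21 − 8 = 13.
Selby wins the head-to-head 13–8.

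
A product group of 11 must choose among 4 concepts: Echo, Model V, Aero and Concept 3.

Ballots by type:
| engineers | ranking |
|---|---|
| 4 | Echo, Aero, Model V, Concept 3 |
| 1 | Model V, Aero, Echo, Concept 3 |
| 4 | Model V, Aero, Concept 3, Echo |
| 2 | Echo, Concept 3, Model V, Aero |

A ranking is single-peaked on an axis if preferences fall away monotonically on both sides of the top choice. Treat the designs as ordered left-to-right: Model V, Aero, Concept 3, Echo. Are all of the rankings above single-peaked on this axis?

Axis positions: Model V=1, Aero=2, Concept 3=3, Echo=4.
Type 1: ranking walks positions 4-2-1-3; Aero is ranked above Concept 3 even though Concept 3 lies between Aero and the peak Echo on the axis — preferences dip and rise again. Not single-peaked.
Type 2: ranking walks positions 1-2-4-3; Echo is ranked above Concept 3 even though Concept 3 lies between Echo and the peak Model V on the axis — preferences dip and rise again. Not single-peaked.
Type 3 (peak Model V at position 1): ranking walks positions 1-2-3-4, expanding outward from the peak — single-peaked.
Type 4: ranking walks positions 4-3-1-2; Model V is ranked above Aero even though Aero lies between Model V and the peak Echo on the axis — preferences dip and rise again. Not single-peaked.
Type 1 violates single-peakedness, so the profile is not single-peaked on this axis.

no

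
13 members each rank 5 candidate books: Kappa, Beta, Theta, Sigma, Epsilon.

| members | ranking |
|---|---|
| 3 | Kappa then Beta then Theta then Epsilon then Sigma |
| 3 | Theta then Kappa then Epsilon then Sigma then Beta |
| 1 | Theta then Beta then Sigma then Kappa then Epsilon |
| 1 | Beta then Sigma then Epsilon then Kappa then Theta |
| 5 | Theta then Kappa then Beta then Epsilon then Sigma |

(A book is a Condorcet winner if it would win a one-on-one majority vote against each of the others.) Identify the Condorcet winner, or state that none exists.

Head-to-head results (13 members):
Kappa vs Beta: Kappa wins 11–2.
Kappa vs Theta: Theta, 9–4.
Kappa vs Sigma: Kappa, 11–2.
Kappa–Epsilon: Kappa 12–1.
Beta vs Theta: Theta, 9–4.
Beta vs Sigma: Beta wins 10–3.
Beta–Epsilon: Beta 10–3.
Theta–Sigma: Theta 12–1.
Theta vs Epsilon: Theta wins 12–1.
Sigma vs Epsilon: Epsilon, 11–2.
Theta defeats every rival head-to-head and is the Condorcet winner.

Theta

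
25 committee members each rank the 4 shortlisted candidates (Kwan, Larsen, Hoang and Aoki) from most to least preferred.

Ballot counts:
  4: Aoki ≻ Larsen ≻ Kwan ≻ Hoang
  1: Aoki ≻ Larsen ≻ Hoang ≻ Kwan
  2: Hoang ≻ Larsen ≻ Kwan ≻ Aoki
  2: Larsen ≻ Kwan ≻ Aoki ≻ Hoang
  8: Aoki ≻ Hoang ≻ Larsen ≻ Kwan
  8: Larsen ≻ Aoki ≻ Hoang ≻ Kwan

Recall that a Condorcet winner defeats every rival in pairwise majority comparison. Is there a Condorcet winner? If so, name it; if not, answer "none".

Aoki

Pairwise majorities:
Kwan vs Larsen: Kwan is ranked higher on 0 ballots, Larsen on 25. Larsen wins 25–0.
Kwan vs Hoang: Hoang wins 19–6.
Kwan vs Aoki: Kwan preferred on 2+2 = 4 ballots; Aoki wins 21–4.
Larsen vs Hoang: Larsen wins 15–10.
Larsen vs Aoki: 2+2+8 = 12 for Larsen, 13 for Aoki — Aoki by 13–12.
Hoang vs Aoki: 2 to 23, Aoki.
Aoki beats each of Kwan, Larsen, Hoang — Aoki is the Condorcet winner.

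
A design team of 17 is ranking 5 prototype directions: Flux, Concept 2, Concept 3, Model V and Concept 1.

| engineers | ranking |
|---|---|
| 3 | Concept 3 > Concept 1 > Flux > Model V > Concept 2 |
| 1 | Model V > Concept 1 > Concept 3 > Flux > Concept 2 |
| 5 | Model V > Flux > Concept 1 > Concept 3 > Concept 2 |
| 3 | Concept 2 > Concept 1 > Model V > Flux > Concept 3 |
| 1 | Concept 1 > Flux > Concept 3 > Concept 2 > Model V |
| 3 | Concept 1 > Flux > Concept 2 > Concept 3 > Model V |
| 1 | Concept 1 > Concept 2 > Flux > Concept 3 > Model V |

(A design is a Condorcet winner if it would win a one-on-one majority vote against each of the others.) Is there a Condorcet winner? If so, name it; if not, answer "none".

Concept 1

Pairwise majorities:
Flux vs Concept 2: 13 to 4, Flux.
Flux vs Concept 3: 13 to 4, Flux.
Flux vs Model V: 3+1+3+1 = 8 for Flux, 9 for Model V — Model V by 9–8.
Flux vs Concept 1: Concept 1, 12–5.
Concept 2 vs Concept 3: 7 to 10, Concept 3.
Concept 2 vs Model V: Concept 2 preferred on 3+1+3+1 = 8 ballots; Model V wins 9–8.
Concept 2 vs Concept 1: Concept 1, 14–3.
Concept 3–Model V: Model V 9–8.
Concept 3 vs Concept 1: Concept 3 is ranked higher on 3 ballots, Concept 1 on 14. Concept 1 wins 14–3.
Model V vs Concept 1: Model V preferred on 1+5 = 6 ballots; Concept 1 wins 11–6.
Only Concept 1 has no losses; Concept 1 is the Condorcet winner.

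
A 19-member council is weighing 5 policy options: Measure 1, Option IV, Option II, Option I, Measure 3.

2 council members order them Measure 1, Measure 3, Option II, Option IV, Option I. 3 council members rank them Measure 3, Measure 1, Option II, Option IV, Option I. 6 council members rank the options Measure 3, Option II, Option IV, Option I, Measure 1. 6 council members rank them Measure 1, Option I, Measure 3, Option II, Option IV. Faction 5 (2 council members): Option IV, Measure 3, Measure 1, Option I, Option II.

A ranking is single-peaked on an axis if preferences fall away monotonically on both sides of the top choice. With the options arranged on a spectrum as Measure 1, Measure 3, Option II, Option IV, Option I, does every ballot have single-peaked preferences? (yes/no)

Axis positions: Measure 1=1, Measure 3=2, Option II=3, Option IV=4, Option I=5.
Faction 1 (peak Measure 1 at position 1): ranking walks positions 1-2-3-4-5, expanding outward from the peak — single-peaked.
Faction 2 (peak Measure 3 at position 2): ranking walks positions 2-1-3-4-5, expanding outward from the peak — single-peaked.
Faction 3 (peak Measure 3 at position 2): ranking walks positions 2-3-4-5-1, expanding outward from the peak — single-peaked.
Faction 4: ranking walks positions 1-5-2-3-4; Option I is ranked above Measure 3 even though Measure 3 lies between Option I and the peak Measure 1 on the axis — preferences dip and rise again. Not single-peaked.
Faction 5: ranking walks positions 4-2-1-5-3; Measure 3 is ranked above Option II even though Option II lies between Measure 3 and the peak Option IV on the axis — preferences dip and rise again. Not single-peaked.
Faction 4 violates single-peakedness, so the profile is not single-peaked on this axis.

no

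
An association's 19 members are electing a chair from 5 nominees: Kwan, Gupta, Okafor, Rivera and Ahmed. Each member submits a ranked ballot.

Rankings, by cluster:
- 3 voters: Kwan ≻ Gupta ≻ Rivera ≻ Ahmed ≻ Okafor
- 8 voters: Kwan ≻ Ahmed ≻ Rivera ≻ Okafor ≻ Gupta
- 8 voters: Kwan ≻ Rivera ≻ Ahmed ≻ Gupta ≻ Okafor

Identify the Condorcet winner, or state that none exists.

Kwan

Check each pair by majority over 19 ballots:
Kwan–Gupta: Kwan 19–0.
Kwan vs Okafor: Kwan, 19–0.
Kwan vs Rivera: Kwan wins 19–0.
Kwan vs Ahmed: Kwan wins 19–0.
Gupta vs Okafor: Gupta, 11–8.
Gupta–Rivera: Rivera 16–3.
Gupta–Ahmed: Ahmed 16–3.
Okafor vs Rivera: Rivera, 19–0.
Okafor vs Ahmed: Ahmed wins 19–0.
Rivera vs Ahmed: Rivera, 11–8.
Only Kwan has no losses; Kwan is the Condorcet winner.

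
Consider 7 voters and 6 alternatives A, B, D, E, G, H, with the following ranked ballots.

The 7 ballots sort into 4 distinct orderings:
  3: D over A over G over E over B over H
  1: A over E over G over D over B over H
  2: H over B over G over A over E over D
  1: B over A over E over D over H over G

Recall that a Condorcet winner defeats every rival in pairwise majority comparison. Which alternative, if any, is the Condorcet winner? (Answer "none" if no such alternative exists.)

A

Check each pair by majority over 7 ballots:
A vs B: A wins 4–3.
A–D: A 4–3.
A vs E: A wins 7–0.
A–G: A 5–2.
A–H: A 5–2.
B vs D: D wins 4–3.
B–E: E 4–3.
B vs G: G, 4–3.
B–H: B 5–2.
D–E: E 4–3.
D vs G: D, 4–3.
D vs H: D wins 5–2.
E–G: G 5–2.
E–H: E 5–2.
G vs H: G wins 4–3.
Only A has no losses; A is the Condorcet winner.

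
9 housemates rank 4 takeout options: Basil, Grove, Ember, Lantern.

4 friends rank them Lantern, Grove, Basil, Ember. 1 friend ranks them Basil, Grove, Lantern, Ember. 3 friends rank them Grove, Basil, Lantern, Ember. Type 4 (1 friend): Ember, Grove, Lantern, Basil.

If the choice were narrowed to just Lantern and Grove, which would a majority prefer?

Grove

Ballots ranking Lantern above Grove: 4.
Ballots ranking Grove above Lantern: 9 − 4 = 5.
Grove wins the head-to-head 5–4.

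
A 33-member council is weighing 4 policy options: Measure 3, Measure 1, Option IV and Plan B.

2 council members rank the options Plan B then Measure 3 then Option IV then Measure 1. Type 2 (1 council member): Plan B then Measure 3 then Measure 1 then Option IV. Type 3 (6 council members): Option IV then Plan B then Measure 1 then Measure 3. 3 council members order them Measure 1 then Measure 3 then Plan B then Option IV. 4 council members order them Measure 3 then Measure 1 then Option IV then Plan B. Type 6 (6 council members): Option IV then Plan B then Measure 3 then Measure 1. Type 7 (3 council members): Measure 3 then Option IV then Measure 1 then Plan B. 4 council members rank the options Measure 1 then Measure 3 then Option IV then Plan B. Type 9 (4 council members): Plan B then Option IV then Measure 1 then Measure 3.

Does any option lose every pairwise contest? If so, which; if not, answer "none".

Head-to-head results (33 council members):
Measure 3 vs Measure 1: 16 to 17, Measure 1.
Measure 3 vs Option IV: Measure 3 is ranked higher on 2+1+3+4+3+4 = 17 ballots, Option IV on 16. Measure 3 wins 17–16.
Measure 3 vs Plan B: Plan B, 19–14.
Measure 1 vs Option IV: Measure 1 is ranked higher on 1+3+4+4 = 12 ballots, Option IV on 21. Option IV wins 21–12.
Measure 1 vs Plan B: Plan B wins 19–14.
Option IV vs Plan B: Option IV wins 23–10.
No option is winless: Measure 3 beats Option IV; Measure 1 beats Measure 3; Option IV beats Measure 1; Plan B beats Measure 3. There is no Condorcet loser.

none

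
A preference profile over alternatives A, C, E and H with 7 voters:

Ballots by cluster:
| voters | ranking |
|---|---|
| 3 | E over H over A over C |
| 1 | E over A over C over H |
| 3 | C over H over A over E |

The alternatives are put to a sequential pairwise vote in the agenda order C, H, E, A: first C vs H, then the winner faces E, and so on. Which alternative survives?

E

Round 1: C vs H — 4–3, C advances.
Round 2: C vs E — 3–4, E advances.
Round 3: E vs A — 4–3, E advances.
The agenda winner is E.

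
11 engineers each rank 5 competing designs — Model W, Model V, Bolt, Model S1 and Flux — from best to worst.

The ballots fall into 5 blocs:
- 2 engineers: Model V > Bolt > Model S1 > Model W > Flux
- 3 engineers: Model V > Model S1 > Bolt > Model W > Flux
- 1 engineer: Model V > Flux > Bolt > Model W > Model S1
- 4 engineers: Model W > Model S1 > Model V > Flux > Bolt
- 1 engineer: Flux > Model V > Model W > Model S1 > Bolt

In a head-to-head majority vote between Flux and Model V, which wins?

Model V

Ballots ranking Flux above Model V: 1.
Ballots ranking Model V above Flux: 11 − 1 = 10.
Model V wins the head-to-head 10–1.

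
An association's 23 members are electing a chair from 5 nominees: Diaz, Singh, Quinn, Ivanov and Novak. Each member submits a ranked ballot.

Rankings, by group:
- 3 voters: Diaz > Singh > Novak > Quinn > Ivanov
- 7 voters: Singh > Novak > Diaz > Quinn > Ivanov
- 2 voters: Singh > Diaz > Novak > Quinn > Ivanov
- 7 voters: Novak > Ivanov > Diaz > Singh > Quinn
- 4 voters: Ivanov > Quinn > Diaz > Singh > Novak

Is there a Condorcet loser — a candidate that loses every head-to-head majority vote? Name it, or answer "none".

Head-to-head results (23 voters):
Diaz vs Singh: 14 to 9, Diaz.
Diaz vs Quinn: Diaz is ranked higher on 3+7+2+7 = 19 ballots, Quinn on 4. Diaz wins 19–4.
Diaz–Ivanov: Diaz 12–11.
Diaz vs Novak: Diaz is ranked higher on 3+2+4 = 9 ballots, Novak on 14. Novak wins 14–9.
Singh vs Quinn: 3+7+2+7 = 19 for Singh, 4 for Quinn — Singh by 19–4.
Singh vs Ivanov: Singh, 12–11.
Singh vs Novak: Singh preferred on 3+7+2+4 = 16 ballots; Singh wins 16–7.
Quinn vs Ivanov: Quinn wins 12–11.
Quinn vs Novak: Novak, 19–4.
Ivanov–Novak: Novak 19–4.
Ivanov is beaten in every head-to-head and is the Condorcet loser.

Ivanov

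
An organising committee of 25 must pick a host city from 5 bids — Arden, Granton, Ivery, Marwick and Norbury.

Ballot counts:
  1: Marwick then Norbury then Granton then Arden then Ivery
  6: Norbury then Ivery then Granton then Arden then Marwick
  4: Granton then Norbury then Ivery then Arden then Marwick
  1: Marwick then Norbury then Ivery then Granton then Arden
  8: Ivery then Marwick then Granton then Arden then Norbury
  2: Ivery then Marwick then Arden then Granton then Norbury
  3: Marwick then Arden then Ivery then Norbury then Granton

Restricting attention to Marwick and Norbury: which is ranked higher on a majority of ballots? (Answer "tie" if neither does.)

Ballots ranking Marwick above Norbury: 1 + 1 + 8 + 2 + 3 = 15.
Ballots ranking Norbury above Marwick: 25 − 15 = 10.
Marwick wins the head-to-head 15–10.

Marwick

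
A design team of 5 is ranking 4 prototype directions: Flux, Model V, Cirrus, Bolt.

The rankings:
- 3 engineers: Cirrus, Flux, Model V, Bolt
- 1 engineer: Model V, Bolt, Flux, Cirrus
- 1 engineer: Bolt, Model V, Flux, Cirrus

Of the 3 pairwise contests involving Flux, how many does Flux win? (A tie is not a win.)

2

Flux against each rival (5 engineers):
Flux vs Model V: Flux wins 3–2.
Flux–Cirrus: Cirrus 3–2.
Flux vs Bolt: Flux is ranked higher on 3 ballots, Bolt on 2. Flux wins 3–2.
Flux beats Model V, Bolt; loses to Cirrus — 2 pairwise wins.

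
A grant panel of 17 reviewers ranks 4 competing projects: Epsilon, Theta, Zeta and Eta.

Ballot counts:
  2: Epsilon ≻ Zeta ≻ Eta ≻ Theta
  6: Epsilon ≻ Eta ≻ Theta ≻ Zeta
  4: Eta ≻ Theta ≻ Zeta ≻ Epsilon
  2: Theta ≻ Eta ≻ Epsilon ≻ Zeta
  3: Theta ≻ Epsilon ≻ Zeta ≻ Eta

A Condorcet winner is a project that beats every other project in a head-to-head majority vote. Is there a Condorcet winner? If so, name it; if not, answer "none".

Check each pair by majority over 17 ballots:
Epsilon vs Theta: Epsilon preferred on 2+6 = 8 ballots; Theta wins 9–8.
Epsilon vs Zeta: Epsilon is ranked higher on 2+6+2+3 = 13 ballots, Zeta on 4. Epsilon wins 13–4.
Epsilon vs Eta: 11 to 6, Epsilon.
Theta vs Zeta: Theta preferred on 6+4+2+3 = 15 ballots; Theta wins 15–2.
Theta vs Eta: Theta is ranked higher on 2+3 = 5 ballots, Eta on 12. Eta wins 12–5.
Zeta vs Eta: Zeta preferred on 2+3 = 5 ballots; Eta wins 12–5.
Every project loses at least once (Epsilon loses to Theta; Theta loses to Eta; Zeta loses to Epsilon; Eta loses to Epsilon). The majority relation contains the cycle Epsilon beats Eta beats Theta beats Epsilon, so there is no Condorcet winner.

none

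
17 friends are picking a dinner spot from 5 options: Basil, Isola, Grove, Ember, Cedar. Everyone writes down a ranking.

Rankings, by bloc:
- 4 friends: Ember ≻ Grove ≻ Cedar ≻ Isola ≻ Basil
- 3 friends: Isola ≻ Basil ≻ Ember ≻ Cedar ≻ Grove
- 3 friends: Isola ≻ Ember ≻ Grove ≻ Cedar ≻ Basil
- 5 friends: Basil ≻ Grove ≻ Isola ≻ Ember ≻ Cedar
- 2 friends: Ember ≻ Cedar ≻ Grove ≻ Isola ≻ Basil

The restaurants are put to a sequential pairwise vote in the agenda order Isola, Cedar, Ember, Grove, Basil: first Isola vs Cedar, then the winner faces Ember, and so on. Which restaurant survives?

Round 1: Isola vs Cedar — 11–6, Isola advances.
Round 2: Isola vs Ember — 11–6, Isola advances.
Round 3: Isola vs Grove — 6–11, Grove advances.
Round 4: Grove vs Basil — 9–8, Grove advances.
The agenda winner is Grove.

Grove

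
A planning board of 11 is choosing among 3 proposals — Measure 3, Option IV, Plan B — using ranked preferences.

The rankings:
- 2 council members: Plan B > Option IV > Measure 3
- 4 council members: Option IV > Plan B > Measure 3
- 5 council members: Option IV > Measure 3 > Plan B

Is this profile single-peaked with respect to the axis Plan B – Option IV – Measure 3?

Axis positions: Plan B=1, Option IV=2, Measure 3=3.
Cluster 1 (peak Plan B at position 1): ranking walks positions 1-2-3, expanding outward from the peak — single-peaked.
Cluster 2 (peak Option IV at position 2): ranking walks positions 2-1-3, expanding outward from the peak — single-peaked.
Cluster 3 (peak Option IV at position 2): ranking walks positions 2-3-1, expanding outward from the peak — single-peaked.
Every ranking is single-peaked on this axis.

yes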